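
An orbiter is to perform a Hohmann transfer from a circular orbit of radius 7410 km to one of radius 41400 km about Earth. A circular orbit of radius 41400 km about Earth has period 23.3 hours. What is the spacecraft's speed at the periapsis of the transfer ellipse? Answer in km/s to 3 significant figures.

v = 9.55 km/s

From Kepler's third law T² = 4π²r³/μ at r = 41400 km, T = 23.3 hours = 23.3 × 3600 s = 83880 s: μ = 4π²r³/T² = 3.98147×10^5 km³/s².
Semi-major axis of the transfer orbit: a_t = (7410 + 41400)/2 = 24405 km.
At periapsis, r = 7410 km.
Vis-viva: v = √[μ(2/r − 1/a_t)] = √[3.98147×10^5 × (2/7410 − 1/24405)] = 9.547 km/s.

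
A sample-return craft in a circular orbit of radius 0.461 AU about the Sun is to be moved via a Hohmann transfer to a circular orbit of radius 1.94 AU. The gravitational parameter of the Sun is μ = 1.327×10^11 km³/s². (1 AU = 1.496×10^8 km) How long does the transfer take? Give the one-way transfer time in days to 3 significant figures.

In km: r₁ = 0.461 × 1.496×10^8 = 6.89656×10^7 km; r₂ = 1.94 × 1.496×10^8 = 2.90224×10^8 km.
Transfer-ellipse semi-major axis a_t = (r₁ + r₂)/2 = (6.89656×10^7 + 2.90224×10^8)/2 = 1.795948×10^8 km.
By Kepler's third law the transfer-orbit period is T = 2π√(a_t³/μ), so t = T/2 = 2.076×10^7 s.
Converting: 2.076×10^7 s ÷ 86400 s/day = 240 days.

t = 240 days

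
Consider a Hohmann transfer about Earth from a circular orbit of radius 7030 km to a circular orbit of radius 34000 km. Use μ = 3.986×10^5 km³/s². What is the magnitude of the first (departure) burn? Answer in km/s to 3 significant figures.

The Hohmann ellipse has a_t = (r₁ + r₂)/2 = 20515 km.
Circular speed at r = 7030 km: v_c = √(μ/r) = 7.530 km/s.
Transfer-orbit speed at the same r (vis-viva, a = a_t): v_t = √[μ(2/r − 1/a_t)] = 9.694 km/s.
Δv₁ = |v_t − v_c| = |9.694 − 7.530| = 2.164 km/s.

Δv₁ = 2.16 km/s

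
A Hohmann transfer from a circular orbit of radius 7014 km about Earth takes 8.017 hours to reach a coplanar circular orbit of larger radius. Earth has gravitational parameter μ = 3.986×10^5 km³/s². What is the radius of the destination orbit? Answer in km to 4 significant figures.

Transfer time t = 8.017 hours = 28861.2 s, and t = π√(a_t³/μ).
So a_t = (μ t²/π²)^(1/3) = (3.986×10^5 × (28861.2)² / π²)^(1/3) = 32282 km.
Since a_t = (r₁ + r₂)/2, r₂ = 2a_t − r₁ = 2×32282 − 7014 = 57550 km.

r₂ = 57550 km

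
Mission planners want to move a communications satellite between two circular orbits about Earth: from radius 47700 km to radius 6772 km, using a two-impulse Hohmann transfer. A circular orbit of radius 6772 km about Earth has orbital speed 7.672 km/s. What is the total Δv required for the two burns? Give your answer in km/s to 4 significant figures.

Δv = 3.930 km/s

From the circular-orbit relation v² = μ/r at r = 6772 km: μ = v²r = (7.672)² × 6772 = 3.98597×10^5 km³/s².
Transfer-ellipse semi-major axis a_t = (r₁ + r₂)/2 = (47700 + 6772)/2 = 27236 km.
At r₁ the circular-orbit speed is v₁ = √(μ/r₁) = 2.8907 km/s.
On the transfer ellipse at r₁, vis-viva gives v_a = √[μ(2/r₁ − 1/a_t)] = 1.4414 km/s.
First burn Δv₁ = |v_a − v₁| = 1.449 km/s.
At r₂, v₂ = √(μ/r₂) = 7.6720 km/s.
Transfer-orbit speed at r₂: v_p = √[μ(2/r₂ − 1/a_t)] = 10.153 km/s.
Second burn Δv₂ = |v₂ − v_p| = 2.481 km/s.
Total Δv = Δv₁ + Δv₂ = 3.930 km/s.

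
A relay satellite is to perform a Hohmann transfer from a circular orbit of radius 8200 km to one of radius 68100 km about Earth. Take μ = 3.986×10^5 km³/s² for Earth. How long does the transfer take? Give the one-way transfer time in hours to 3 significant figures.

t = 10.3 hours

The Hohmann ellipse has a_t = (r₁ + r₂)/2 = 38150 km.
Half the transfer-orbit period gives t = π√(a_t³/μ) = 37080 s.
Converting: 37080 s ÷ 3600 s/hour = 10.3 hours.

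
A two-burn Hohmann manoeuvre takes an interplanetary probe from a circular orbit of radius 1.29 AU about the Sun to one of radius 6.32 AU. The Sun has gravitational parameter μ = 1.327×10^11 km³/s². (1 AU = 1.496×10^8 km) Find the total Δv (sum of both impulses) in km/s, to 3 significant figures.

Δv = 12.5 km/s

In km: r₁ = 1.29 × 1.496×10^8 = 1.92984×10^8 km; r₂ = 6.32 × 1.496×10^8 = 9.45472×10^8 km.
Transfer-ellipse semi-major axis a_t = (r₁ + r₂)/2 = (1.92984×10^8 + 9.45472×10^8)/2 = 5.69228×10^8 km.
Circular speed at r₁: v₁ = √(μ/r₁) = √(1.327×10^11/1.92984×10^8) = 26.2225 km/s.
Transfer-orbit speed at r₁ (v² = μ(2/r − 1/a)): v_p = √[μ(2/r₁ − 1/a_t)] = 33.7953 km/s.
First burn Δv₁ = |v_p − v₁| = 7.573 km/s.
Circular speed at r₂: v₂ = √(μ/r₂) = 11.847 km/s.
Transfer-orbit speed at r₂: v_a = √[μ(2/r₂ − 1/a_t)] = 6.8981 km/s.
Second burn Δv₂ = |v₂ − v_a| = 4.949 km/s.
Total Δv = Δv₁ + Δv₂ = 12.52 km/s.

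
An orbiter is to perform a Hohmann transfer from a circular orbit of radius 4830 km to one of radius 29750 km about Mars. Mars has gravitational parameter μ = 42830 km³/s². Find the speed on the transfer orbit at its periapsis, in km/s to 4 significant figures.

The Hohmann ellipse has a_t = (r₁ + r₂)/2 = 17290 km.
At periapsis, r = 4830 km.
From the vis-viva equation, v = √[μ(2/r − 1/a_t)] = 3.906 km/s.

v = 3.906 km/s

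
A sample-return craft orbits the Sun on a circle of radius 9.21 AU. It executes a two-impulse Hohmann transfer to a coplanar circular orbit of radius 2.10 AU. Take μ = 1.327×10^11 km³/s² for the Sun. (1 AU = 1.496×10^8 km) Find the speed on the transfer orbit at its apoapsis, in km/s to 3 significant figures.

In km: r₁ = 9.21 × 1.496×10^8 = 1.377816×10^9 km; r₂ = 2.10 × 1.496×10^8 = 3.1416×10^8 km.
Transfer-ellipse semi-major axis a_t = (r₁ + r₂)/2 = (1.377816×10^9 + 3.1416×10^8)/2 = 8.45988×10^8 km.
The apoapsis of the transfer ellipse is at r = 1.377816×10^9 km.
From the vis-viva equation, v = √[μ(2/r − 1/a_t)] = 5.980 km/s.

v = 5.98 km/s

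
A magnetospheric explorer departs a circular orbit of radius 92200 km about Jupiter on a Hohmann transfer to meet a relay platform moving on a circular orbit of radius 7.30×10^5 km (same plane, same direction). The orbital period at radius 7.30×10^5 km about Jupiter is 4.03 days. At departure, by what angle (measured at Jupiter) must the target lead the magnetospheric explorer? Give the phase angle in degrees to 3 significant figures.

φ = 104°

From Kepler's third law T² = 4π²r³/μ at r = 7.30×10^5 km, T = 4.03 days = 4.03 × 86400 s = 3.48192×10^5 s: μ = 4π²r³/T² = 1.26675×10^8 km³/s².
Transfer-ellipse semi-major axis a_t = (r₁ + r₂)/2 = (92200 + 7.300×10^5)/2 = 4.111×10^5 km.
The half-period of the transfer ellipse is t = π√(a_t³/μ) = 73574.2 s.
Target angular speed ω₂ = √(μ/r₂³) = 1.80452×10^-5 rad/s.
Angle swept by the target during transfer: ω₂·t = 1.3277 rad = 76.07°.
The magnetospheric explorer traverses 180° on the transfer ellipse, so the target must lead by 180° − 76.07° = 104°.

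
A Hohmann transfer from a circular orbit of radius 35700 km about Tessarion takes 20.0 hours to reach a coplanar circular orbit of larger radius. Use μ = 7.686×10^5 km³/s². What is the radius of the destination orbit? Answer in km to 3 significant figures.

r₂ = 1.12×10^5 km

Transfer time t = 20.0 hours = 72000 s, and t = π√(a_t³/μ).
So a_t = (μ t²/π²)^(1/3) = (7.686×10^5 × (72000)² / π²)^(1/3) = 73908 km.
Since a_t = (r₁ + r₂)/2, r₂ = 2a_t − r₁ = 2×73908 − 35700 = 1.12116×10^5 km.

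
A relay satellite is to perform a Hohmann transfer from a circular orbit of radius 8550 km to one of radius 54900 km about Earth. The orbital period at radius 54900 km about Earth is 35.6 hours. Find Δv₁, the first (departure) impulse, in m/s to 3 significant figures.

Δv₁ = 2150 m/s

From Kepler's third law T² = 4π²r³/μ at r = 54900 km, T = 35.6 hours = 35.6 × 3600 s = 1.2816×10^5 s: μ = 4π²r³/T² = 3.97715×10^5 km³/s².
Semi-major axis of the transfer orbit: a_t = (8550 + 54900)/2 = 31725 km.
On the circular orbit at r = 8550 km, v_c = √(μ/r) = 6.820 km/s.
Transfer-orbit speed at the same r (vis-viva, a = a_t): v_t = √[μ(2/r − 1/a_t)] = 8.972 km/s.
Δv₁ = |v_t − v_c| = |8.972 − 6.820| = 2.152 km/s.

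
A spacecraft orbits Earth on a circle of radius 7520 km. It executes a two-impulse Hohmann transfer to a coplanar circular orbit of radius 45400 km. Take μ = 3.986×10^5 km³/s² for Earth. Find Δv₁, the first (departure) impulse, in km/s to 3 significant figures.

Transfer-ellipse semi-major axis a_t = (r₁ + r₂)/2 = (7520 + 45400)/2 = 26460 km.
On the circular orbit at r = 7520 km, v_c = √(μ/r) = 7.2805 km/s.
Transfer-orbit speed at the same r (vis-viva, a = a_t): v_t = √[μ(2/r − 1/a_t)] = 9.5366 km/s.
Δv₁ = |v_t − v_c| = |9.5366 − 7.2805| = 2.256 km/s.

Δv₁ = 2.26 km/s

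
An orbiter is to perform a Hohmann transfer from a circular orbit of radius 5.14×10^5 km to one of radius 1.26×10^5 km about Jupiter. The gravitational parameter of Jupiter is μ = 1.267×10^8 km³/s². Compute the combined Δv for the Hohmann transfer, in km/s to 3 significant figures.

Δv = 14.3 km/s

The Hohmann ellipse has a_t = (r₁ + r₂)/2 = 3.200×10^5 km.
At r₁ the circular-orbit speed is v₁ = √(μ/r₁) = 15.70 km/s.
On the transfer ellipse at r₁, vis-viva equation gives v_a = √[μ(2/r₁ − 1/a_t)] = 9.852 km/s.
First burn Δv₁ = |v_a − v₁| = 5.848 km/s.
Circular speed at r₂: v₂ = √(μ/r₂) = 31.710 km/s.
Transfer-orbit speed at r₂: v_p = √[μ(2/r₂ − 1/a_t)] = 40.189 km/s.
Second burn Δv₂ = |v₂ − v_p| = 8.479 km/s.
Δv = Δv₁ + Δv₂ = 5.848 + 8.479 = 14.33 km/s.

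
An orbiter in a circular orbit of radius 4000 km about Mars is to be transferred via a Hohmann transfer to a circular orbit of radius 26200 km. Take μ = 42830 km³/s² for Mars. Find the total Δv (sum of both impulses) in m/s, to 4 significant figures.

Semi-major axis of the transfer orbit: a_t = (4000 + 26200)/2 = 15100 km.
Circular speed at r₁: v₁ = √(μ/r₁) = √(42830/4000) = 3.2722 km/s.
On the transfer ellipse at r₁, v² = μ(2/r − 1/a) gives v_p = √[μ(2/r₁ − 1/a_t)] = 4.3103 km/s.
First burn Δv₁ = |v_p − v₁| = 1.0381 km/s.
Circular speed at r₂: v₂ = √(μ/r₂) = 1.27857 km/s.
Transfer-orbit speed at r₂: v_a = √[μ(2/r₂ − 1/a_t)] = 0.658059 km/s.
Second burn Δv₂ = |v₂ − v_a| = 0.62051 km/s.
Δv = Δv₁ + Δv₂ = 1.0381 + 0.62051 = 1.659 km/s.

Δv = 1659 m/s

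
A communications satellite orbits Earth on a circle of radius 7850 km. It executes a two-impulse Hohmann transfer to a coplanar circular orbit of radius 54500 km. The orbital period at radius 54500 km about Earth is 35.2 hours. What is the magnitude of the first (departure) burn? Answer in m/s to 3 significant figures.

Δv₁ = 2290 m/s

From Kepler's third law T² = 4π²r³/μ at r = 54500 km, T = 35.2 hours = 35.2 × 3600 s = 1.2672×10^5 s: μ = 4π²r³/T² = 3.97978×10^5 km³/s².
Semi-major axis of the transfer orbit: a_t = (7850 + 54500)/2 = 31175 km.
Circular speed at r = 7850 km: v_c = √(μ/r) = 7.120 km/s.
Transfer-orbit speed at the same r (vis-viva, a = a_t): v_t = √[μ(2/r − 1/a_t)] = 9.414 km/s.
Δv₁ = |v_t − v_c| = |9.414 − 7.120| = 2.294 km/s.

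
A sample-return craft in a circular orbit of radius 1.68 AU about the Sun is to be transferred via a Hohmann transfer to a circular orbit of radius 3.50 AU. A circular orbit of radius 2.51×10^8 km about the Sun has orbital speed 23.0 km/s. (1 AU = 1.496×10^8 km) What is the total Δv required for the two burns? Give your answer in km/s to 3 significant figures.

Δv = 6.83 km/s

From the circular-orbit relation v² = μ/r at r = 2.51×10^8 km: μ = v²r = (23.0)² × 2.51×10^8 = 1.32779×10^11 km³/s².
In km: r₁ = 1.68 × 1.496×10^8 = 2.51328×10^8 km; r₂ = 3.50 × 1.496×10^8 = 5.236×10^8 km.
Transfer-ellipse semi-major axis a_t = (r₁ + r₂)/2 = (2.51328×10^8 + 5.236×10^8)/2 = 3.87464×10^8 km.
Circular speed at r₁: v₁ = √(μ/r₁) = √(1.32779×10^11/2.51328×10^8) = 22.985 km/s.
Transfer-orbit speed at r₁ (v² = μ(2/r − 1/a)): v_p = √[μ(2/r₁ − 1/a_t)] = 26.720 km/s.
First burn Δv₁ = |v_p − v₁| = 3.735 km/s.
Circular speed at r₂: v₂ = √(μ/r₂) = 15.924 km/s.
Transfer-orbit speed at r₂: v_a = √[μ(2/r₂ − 1/a_t)] = 12.825 km/s.
Second burn Δv₂ = |v₂ − v_a| = 3.099 km/s.
Δv = Δv₁ + Δv₂ = 3.735 + 3.099 = 6.834 km/s.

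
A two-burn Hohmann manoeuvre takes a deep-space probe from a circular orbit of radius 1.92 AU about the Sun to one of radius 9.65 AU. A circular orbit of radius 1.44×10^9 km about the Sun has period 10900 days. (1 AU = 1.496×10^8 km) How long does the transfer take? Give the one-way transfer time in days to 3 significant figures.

From Kepler's third law T² = 4π²r³/μ at r = 1.44×10^9 km, T = 10900 days = 10900 × 86400 s = 9.4176×10^8 s: μ = 4π²r³/T² = 1.32913×10^11 km³/s².
In km: r₁ = 1.92 × 1.496×10^8 = 2.87232×10^8 km; r₂ = 9.65 × 1.496×10^8 = 1.44364×10^9 km.
The Hohmann ellipse has a_t = (r₁ + r₂)/2 = 8.65436×10^8 km.
Half the transfer-orbit period gives t = π√(a_t³/μ) = 2.194×10^8 s.
Converting: 2.194×10^8 s ÷ 86400 s/day = 2540 days.

t = 2540 days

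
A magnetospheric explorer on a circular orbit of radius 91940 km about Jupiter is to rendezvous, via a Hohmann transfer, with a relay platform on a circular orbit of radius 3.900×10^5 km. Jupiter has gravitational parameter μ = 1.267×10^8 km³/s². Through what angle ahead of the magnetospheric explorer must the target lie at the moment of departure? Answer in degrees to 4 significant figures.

φ = 92.58°

Semi-major axis of the transfer orbit: a_t = (91940 + 3.900×10^5)/2 = 2.4097×10^5 km.
The half-period of the transfer ellipse is t = π√(a_t³/μ) = 33015 s.
Target angular speed ω₂ = √(μ/r₂³) = 4.6216×10^-5 rad/s.
Angle swept by the target during transfer: ω₂·t = 1.5258 rad = 87.42°.
Arrival is 180° from departure on the ellipse, so φ = 180° − 87.42° = 92.58°.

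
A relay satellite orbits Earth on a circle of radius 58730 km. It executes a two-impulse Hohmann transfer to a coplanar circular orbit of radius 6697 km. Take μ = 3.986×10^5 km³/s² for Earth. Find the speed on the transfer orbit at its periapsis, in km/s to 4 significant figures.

v = 10.34 km/s

Transfer-ellipse semi-major axis a_t = (r₁ + r₂)/2 = (58730 + 6697)/2 = 32713.5 km.
At periapsis, r = 6697 km.
Vis-viva: v = √[μ(2/r − 1/a_t)] = √[3.986×10^5 × (2/6697 − 1/32713.5)] = 10.34 km/s.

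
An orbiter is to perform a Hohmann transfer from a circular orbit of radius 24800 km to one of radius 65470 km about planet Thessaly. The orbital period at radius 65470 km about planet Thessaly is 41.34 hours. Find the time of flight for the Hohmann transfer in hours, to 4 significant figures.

From Kepler's third law T² = 4π²r³/μ at r = 65470 km, T = 41.34 hours = 41.34 × 3600 s = 1.48824×10^5 s: μ = 4π²r³/T² = 5.00197×10^5 km³/s².
The Hohmann ellipse has a_t = (r₁ + r₂)/2 = 45135 km.
By Kepler's third law the transfer-orbit period is T = 2π√(a_t³/μ), so t = T/2 = 42590 s.
Converting: 42590 s ÷ 3600 s/hour = 11.83 hours.

t = 11.83 hours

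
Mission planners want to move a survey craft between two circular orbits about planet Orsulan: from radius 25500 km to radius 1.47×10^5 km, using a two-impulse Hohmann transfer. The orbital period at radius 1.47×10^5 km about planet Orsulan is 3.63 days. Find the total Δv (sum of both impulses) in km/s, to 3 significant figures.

Δv = 3.50 km/s

From Kepler's third law T² = 4π²r³/μ at r = 1.47×10^5 km, T = 3.63 days = 3.63 × 86400 s = 3.13632×10^5 s: μ = 4π²r³/T² = 1.27488×10^6 km³/s².
Semi-major axis of the transfer orbit: a_t = (25500 + 1.470×10^5)/2 = 86250 km.
At r₁ the circular-orbit speed is v₁ = √(μ/r₁) = 7.071 km/s.
Transfer-orbit speed at r₁ (v² = μ(2/r − 1/a)): v_p = √[μ(2/r₁ − 1/a_t)] = 9.231 km/s.
First burn Δv₁ = |v_p − v₁| = 2.160 km/s.
Circular speed at r₂: v₂ = √(μ/r₂) = 2.945 km/s.
Transfer-orbit speed at r₂: v_a = √[μ(2/r₂ − 1/a_t)] = 1.601 km/s.
Second burn Δv₂ = |v₂ − v_a| = 1.344 km/s.
Δv = Δv₁ + Δv₂ = 2.160 + 1.344 = 3.504 km/s.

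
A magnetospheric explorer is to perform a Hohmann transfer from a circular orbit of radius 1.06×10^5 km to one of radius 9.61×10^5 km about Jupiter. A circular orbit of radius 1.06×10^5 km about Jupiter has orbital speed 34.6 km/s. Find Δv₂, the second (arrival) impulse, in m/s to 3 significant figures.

From the circular-orbit relation v² = μ/r at r = 1.06×10^5 km: μ = v²r = (34.6)² × 1.06×10^5 = 1.26899×10^8 km³/s².
The Hohmann ellipse has a_t = (r₁ + r₂)/2 = 5.335×10^5 km.
Circular speed at r = 9.610×10^5 km: v_c = √(μ/r) = 11.491 km/s.
Vis-viva on the transfer ellipse at r = 9.610×10^5 km gives v_t = √[μ(2/r − 1/a_t)] = 5.1222 km/s.
Δv₂ = |v_t − v_c| = |5.1222 − 11.491| = 6.369 km/s.

Δv₂ = 6370 m/s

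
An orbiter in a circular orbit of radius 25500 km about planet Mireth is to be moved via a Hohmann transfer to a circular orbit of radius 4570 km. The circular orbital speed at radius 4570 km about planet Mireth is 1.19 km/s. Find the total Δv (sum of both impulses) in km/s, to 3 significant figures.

From the circular-orbit relation v² = μ/r at r = 4570 km: μ = v²r = (1.19)² × 4570 = 6471.58 km³/s².
The Hohmann ellipse has a_t = (r₁ + r₂)/2 = 15035 km.
At r₁ the circular-orbit speed is v₁ = √(μ/r₁) = 0.50377 km/s.
Transfer-orbit speed at r₁ (vis-viva): v_a = √[μ(2/r₁ − 1/a_t)] = 0.27774 km/s.
First burn Δv₁ = |v_a − v₁| = 0.2260 km/s.
Circular speed at r₂: v₂ = √(μ/r₂) = 1.1900 km/s.
Transfer-orbit speed at r₂: v_p = √[μ(2/r₂ − 1/a_t)] = 1.5498 km/s.
Second burn Δv₂ = |v₂ − v_p| = 0.3598 km/s.
Total Δv = Δv₁ + Δv₂ = 0.5858 km/s.

Δv = 0.586 km/s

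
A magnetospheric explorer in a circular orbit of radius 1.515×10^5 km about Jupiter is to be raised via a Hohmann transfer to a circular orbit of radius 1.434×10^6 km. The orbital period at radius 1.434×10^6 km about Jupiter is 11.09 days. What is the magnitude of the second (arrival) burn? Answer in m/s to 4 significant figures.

Δv₂ = 5293 m/s

From Kepler's third law T² = 4π²r³/μ at r = 1.434×10^6 km, T = 11.09 days = 11.09 × 86400 s = 9.58176×10^5 s: μ = 4π²r³/T² = 1.26799×10^8 km³/s².
Transfer-ellipse semi-major axis a_t = (r₁ + r₂)/2 = (1.515×10^5 + 1.434×10^6)/2 = 7.9275×10^5 km.
On the circular orbit at r = 1.434×10^6 km, v_c = √(μ/r) = 9.4034 km/s.
Transfer-orbit speed at the same r (vis-viva, a = a_t): v_t = √[μ(2/r − 1/a_t)] = 4.1108 km/s.
Δv₂ = |v_t − v_c| = |4.1108 − 9.4034| = 5.293 km/s.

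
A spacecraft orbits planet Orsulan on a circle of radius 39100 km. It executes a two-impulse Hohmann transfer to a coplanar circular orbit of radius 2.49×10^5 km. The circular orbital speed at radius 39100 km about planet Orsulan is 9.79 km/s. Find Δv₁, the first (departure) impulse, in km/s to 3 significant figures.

Δv₁ = 3.08 km/s

From the circular-orbit relation v² = μ/r at r = 39100 km: μ = v²r = (9.79)² × 39100 = 3.74750×10^6 km³/s².
The Hohmann ellipse has a_t = (r₁ + r₂)/2 = 1.4405×10^5 km.
Circular speed at r = 39100 km: v_c = √(μ/r) = 9.7900 km/s.
Transfer-orbit speed at the same r (vis-viva, a = a_t): v_t = √[μ(2/r − 1/a_t)] = 12.871 km/s.
Δv₁ = |v_t − v_c| = |12.871 − 9.7900| = 3.081 km/s.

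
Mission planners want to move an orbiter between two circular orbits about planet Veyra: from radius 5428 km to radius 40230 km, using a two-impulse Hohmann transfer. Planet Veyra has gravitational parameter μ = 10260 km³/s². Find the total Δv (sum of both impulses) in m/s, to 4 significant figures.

Transfer-ellipse semi-major axis a_t = (r₁ + r₂)/2 = (5428 + 40230)/2 = 22829 km.
At r₁ the circular-orbit speed is v₁ = √(μ/r₁) = 1.37485 km/s.
Transfer-orbit speed at r₁ (vis-viva): v_p = √[μ(2/r₁ − 1/a_t)] = 1.82509 km/s.
First burn Δv₁ = |v_p − v₁| = 0.4502 km/s.
Circular speed at r₂: v₂ = √(μ/r₂) = 0.5050 km/s.
Transfer-orbit speed at r₂: v_a = √[μ(2/r₂ − 1/a_t)] = 0.2462 km/s.
Second burn Δv₂ = |v₂ − v_a| = 0.2588 km/s.
Δv = Δv₁ + Δv₂ = 0.4502 + 0.2588 = 0.7090 km/s.

Δv = 709.0 m/s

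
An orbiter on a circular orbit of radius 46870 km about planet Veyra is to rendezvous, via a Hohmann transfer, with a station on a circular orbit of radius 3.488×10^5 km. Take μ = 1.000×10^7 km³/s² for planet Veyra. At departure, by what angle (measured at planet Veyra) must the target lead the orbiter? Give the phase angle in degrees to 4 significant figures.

Semi-major axis of the transfer orbit: a_t = (46870 + 3.488×10^5)/2 = 1.97835×10^5 km.
The half-period of the transfer ellipse is t = π√(a_t³/μ) = 87420 s.
The target's mean motion on its circular orbit is ω₂ = √(μ/r₂³) = 1.535×10^-5 rad/s.
Angle swept by the target during transfer: ω₂·t = 1.342 rad = 76.89°.
The orbiter traverses 180° on the transfer ellipse, so the target must lead by 180° − 76.89° = 103.1°.

φ = 103.1°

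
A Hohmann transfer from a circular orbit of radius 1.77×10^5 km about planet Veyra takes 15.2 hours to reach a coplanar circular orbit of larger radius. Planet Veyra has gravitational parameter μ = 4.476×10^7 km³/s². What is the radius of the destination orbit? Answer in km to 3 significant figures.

Transfer time t = 15.2 hours = 54720 s, and t = π√(a_t³/μ).
So a_t = (μ t²/π²)^(1/3) = (4.476×10^7 × (54720)² / π²)^(1/3) = 2.3858×10^5 km.
Since a_t = (r₁ + r₂)/2, r₂ = 2a_t − r₁ = 2×2.3858×10^5 − 1.770×10^5 = 3.0016×10^5 km.

r₂ = 3.00×10^5 km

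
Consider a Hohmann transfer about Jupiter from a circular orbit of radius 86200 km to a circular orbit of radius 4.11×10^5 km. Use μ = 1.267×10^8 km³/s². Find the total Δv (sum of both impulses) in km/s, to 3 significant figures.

Δv = 18.2 km/s

Semi-major axis of the transfer orbit: a_t = (86200 + 4.110×10^5)/2 = 2.486×10^5 km.
At r₁ the circular-orbit speed is v₁ = √(μ/r₁) = 38.34 km/s.
On the transfer ellipse at r₁, vis-viva equation gives v_p = √[μ(2/r₁ − 1/a_t)] = 49.30 km/s.
First burn Δv₁ = |v_p − v₁| = 10.96 km/s.
Circular speed at r₂: v₂ = √(μ/r₂) = 17.558 km/s.
Transfer-orbit speed at r₂: v_a = √[μ(2/r₂ − 1/a_t)] = 10.339 km/s.
Second burn Δv₂ = |v₂ − v_a| = 7.219 km/s.
Δv = Δv₁ + Δv₂ = 10.96 + 7.219 = 18.18 km/s.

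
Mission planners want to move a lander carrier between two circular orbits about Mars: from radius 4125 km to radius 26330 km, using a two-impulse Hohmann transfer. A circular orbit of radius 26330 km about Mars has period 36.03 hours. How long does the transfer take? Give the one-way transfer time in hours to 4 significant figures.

From Kepler's third law T² = 4π²r³/μ at r = 26330 km, T = 36.03 hours = 36.03 × 3600 s = 1.29708×10^5 s: μ = 4π²r³/T² = 42833.0 km³/s².
Transfer-ellipse semi-major axis a_t = (r₁ + r₂)/2 = (4125 + 26330)/2 = 15227.5 km.
Transfer time t = π√(a_t³/μ) = π√((15227.5)³ / 42833.0) = 28524 s.
Converting: 28524 s ÷ 3600 s/hour = 7.923 hours.

t = 7.923 hours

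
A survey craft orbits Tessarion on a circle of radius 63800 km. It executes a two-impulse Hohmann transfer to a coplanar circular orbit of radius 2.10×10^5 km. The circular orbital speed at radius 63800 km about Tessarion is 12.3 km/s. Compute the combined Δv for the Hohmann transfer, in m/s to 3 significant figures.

From the circular-orbit relation v² = μ/r at r = 63800 km: μ = v²r = (12.3)² × 63800 = 9.65230×10^6 km³/s².
Semi-major axis of the transfer orbit: a_t = (63800 + 2.100×10^5)/2 = 1.369×10^5 km.
At r₁ the circular-orbit speed is v₁ = √(μ/r₁) = 12.300 km/s.
Transfer-orbit speed at r₁ (vis-viva equation): v_p = √[μ(2/r₁ − 1/a_t)] = 15.234 km/s.
First burn Δv₁ = |v_p − v₁| = 2.934 km/s.
At r₂, v₂ = √(μ/r₂) = 6.7796 km/s.
Transfer-orbit speed at r₂: v_a = √[μ(2/r₂ − 1/a_t)] = 4.6282 km/s.
Second burn Δv₂ = |v₂ − v_a| = 2.151 km/s.
Total Δv = Δv₁ + Δv₂ = 5.085 km/s.

Δv = 5090 m/s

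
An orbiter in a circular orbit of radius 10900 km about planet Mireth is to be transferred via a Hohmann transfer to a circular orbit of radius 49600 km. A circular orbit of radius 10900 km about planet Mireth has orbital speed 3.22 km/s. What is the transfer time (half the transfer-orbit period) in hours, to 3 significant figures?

From the circular-orbit relation v² = μ/r at r = 10900 km: μ = v²r = (3.22)² × 10900 = 1.13016×10^5 km³/s².
Transfer-ellipse semi-major axis a_t = (r₁ + r₂)/2 = (10900 + 49600)/2 = 30250 km.
By Kepler's third law the transfer-orbit period is T = 2π√(a_t³/μ), so t = T/2 = 49170 s.
Converting: 49170 s ÷ 3600 s/hour = 13.7 hours.

t = 13.7 hours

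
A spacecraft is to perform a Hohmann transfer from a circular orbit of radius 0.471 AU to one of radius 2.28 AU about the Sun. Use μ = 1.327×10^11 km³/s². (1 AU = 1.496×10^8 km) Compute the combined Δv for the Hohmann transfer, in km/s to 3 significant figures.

Δv = 20.7 km/s

In km: r₁ = 0.471 × 1.496×10^8 = 7.04616×10^7 km; r₂ = 2.28 × 1.496×10^8 = 3.41088×10^8 km.
Transfer-ellipse semi-major axis a_t = (r₁ + r₂)/2 = (7.04616×10^7 + 3.41088×10^8)/2 = 2.057748×10^8 km.
Circular speed at r₁: v₁ = √(μ/r₁) = √(1.327×10^11/7.04616×10^7) = 43.3970 km/s.
On the transfer ellipse at r₁, vis-viva gives v_p = √[μ(2/r₁ − 1/a_t)] = 55.8723 km/s.
First burn Δv₁ = |v_p − v₁| = 12.48 km/s.
Circular speed at r₂: v₂ = √(μ/r₂) = 19.724 km/s.
Transfer-orbit speed at r₂: v_a = √[μ(2/r₂ − 1/a_t)] = 11.542 km/s.
Second burn Δv₂ = |v₂ − v_a| = 8.182 km/s.
Δv = Δv₁ + Δv₂ = 12.48 + 8.182 = 20.66 km/s.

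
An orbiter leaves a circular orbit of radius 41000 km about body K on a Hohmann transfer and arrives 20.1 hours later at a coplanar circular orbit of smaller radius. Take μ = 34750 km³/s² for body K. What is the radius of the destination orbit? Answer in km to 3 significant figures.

Transfer time t = 20.1 hours = 72360 s, and t = π√(a_t³/μ).
So a_t = (μ t²/π²)^(1/3) = (34750 × (72360)² / π²)^(1/3) = 26417 km.
Since a_t = (r₁ + r₂)/2, r₂ = 2a_t − r₁ = 2×26417 − 41000 = 11834 km.

r₂ = 11800 km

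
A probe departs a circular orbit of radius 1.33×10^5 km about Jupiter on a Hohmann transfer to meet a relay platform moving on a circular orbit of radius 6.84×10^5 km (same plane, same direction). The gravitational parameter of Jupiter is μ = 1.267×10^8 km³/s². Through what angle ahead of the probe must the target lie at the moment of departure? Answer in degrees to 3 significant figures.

The Hohmann ellipse has a_t = (r₁ + r₂)/2 = 4.085×10^5 km.
Transfer time t = π√(a_t³/μ) = 72870 s.
The target's mean motion on its circular orbit is ω₂ = √(μ/r₂³) = 1.990×10^-5 rad/s.
Angle swept by the target during transfer: ω₂·t = 1.450 rad = 83.08°.
Arrival is 180° from departure on the ellipse, so φ = 180° − 83.08° = 96.9°.

φ = 96.9°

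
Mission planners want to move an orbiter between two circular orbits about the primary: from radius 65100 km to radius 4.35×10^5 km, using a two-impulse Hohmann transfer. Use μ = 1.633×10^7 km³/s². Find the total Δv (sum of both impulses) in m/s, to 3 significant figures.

Δv = 8050 m/s

Semi-major axis of the transfer orbit: a_t = (65100 + 4.350×10^5)/2 = 2.5005×10^5 km.
Circular speed at r₁: v₁ = √(μ/r₁) = √(1.633×10^7/65100) = 15.8381 km/s.
On the transfer ellipse at r₁, vis-viva equation gives v_p = √[μ(2/r₁ − 1/a_t)] = 20.8898 km/s.
First burn Δv₁ = |v_p − v₁| = 5.0517 km/s.
Circular speed at r₂: v₂ = √(μ/r₂) = 6.1270 km/s.
Transfer-orbit speed at r₂: v_a = √[μ(2/r₂ − 1/a_t)] = 3.1263 km/s.
Second burn Δv₂ = |v₂ − v_a| = 3.0007 km/s.
Total Δv = Δv₁ + Δv₂ = 8.052 km/s.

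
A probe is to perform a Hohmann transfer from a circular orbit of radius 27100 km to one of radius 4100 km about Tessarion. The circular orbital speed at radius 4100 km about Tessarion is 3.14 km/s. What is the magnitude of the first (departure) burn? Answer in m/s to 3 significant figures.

From the circular-orbit relation v² = μ/r at r = 4100 km: μ = v²r = (3.14)² × 4100 = 40424.4 km³/s².
Semi-major axis of the transfer orbit: a_t = (27100 + 4100)/2 = 15600 km.
Circular speed at r = 27100 km: v_c = √(μ/r) = 1.2213 km/s.
Transfer-orbit speed at the same r (vis-viva, a = a_t): v_t = √[μ(2/r − 1/a_t)] = 0.62613 km/s.
Δv₁ = |v_t − v_c| = |0.62613 − 1.2213| = 0.5952 km/s.

Δv₁ = 595 m/s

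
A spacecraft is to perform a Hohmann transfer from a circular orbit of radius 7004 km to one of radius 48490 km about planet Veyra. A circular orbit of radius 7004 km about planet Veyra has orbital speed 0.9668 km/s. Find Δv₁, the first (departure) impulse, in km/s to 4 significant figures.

From the circular-orbit relation v² = μ/r at r = 7004 km: μ = v²r = (0.9668)² × 7004 = 6546.65 km³/s².
Semi-major axis of the transfer orbit: a_t = (7004 + 48490)/2 = 27747 km.
Circular speed at r = 7004 km: v_c = √(μ/r) = 0.96680 km/s.
Transfer-orbit speed at the same r (vis-viva, a = a_t): v_t = √[μ(2/r − 1/a_t)] = 1.2781 km/s.
Δv₁ = |v_t − v_c| = |1.2781 − 0.96680| = 0.3113 km/s.

Δv₁ = 0.3113 km/s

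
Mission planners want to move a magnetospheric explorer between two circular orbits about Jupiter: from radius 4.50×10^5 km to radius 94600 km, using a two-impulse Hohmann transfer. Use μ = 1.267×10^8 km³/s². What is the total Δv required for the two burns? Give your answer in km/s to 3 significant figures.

The Hohmann ellipse has a_t = (r₁ + r₂)/2 = 2.723×10^5 km.
Circular speed at r₁: v₁ = √(μ/r₁) = √(1.267×10^8/4.500×10^5) = 16.7796 km/s.
On the transfer ellipse at r₁, vis-viva equation gives v_a = √[μ(2/r₁ − 1/a_t)] = 9.89017 km/s.
First burn Δv₁ = |v_a − v₁| = 6.889 km/s.
Circular speed at r₂: v₂ = √(μ/r₂) = 36.60 km/s.
Transfer-orbit speed at r₂: v_p = √[μ(2/r₂ − 1/a_t)] = 47.05 km/s.
Second burn Δv₂ = |v₂ − v_p| = 10.45 km/s.
Total Δv = Δv₁ + Δv₂ = 17.34 km/s.

Δv = 17.3 km/s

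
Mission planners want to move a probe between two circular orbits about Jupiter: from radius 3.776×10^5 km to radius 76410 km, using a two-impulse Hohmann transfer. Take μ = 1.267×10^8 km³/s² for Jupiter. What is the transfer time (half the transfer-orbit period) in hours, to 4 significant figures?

Semi-major axis of the transfer orbit: a_t = (3.776×10^5 + 76410)/2 = 2.27005×10^5 km.
Transfer time t = π√(a_t³/μ) = π√((2.27005×10^5)³ / 1.267×10^8) = 30187 s.
Converting: 30187 s ÷ 3600 s/hour = 8.385 hours.

t = 8.385 hours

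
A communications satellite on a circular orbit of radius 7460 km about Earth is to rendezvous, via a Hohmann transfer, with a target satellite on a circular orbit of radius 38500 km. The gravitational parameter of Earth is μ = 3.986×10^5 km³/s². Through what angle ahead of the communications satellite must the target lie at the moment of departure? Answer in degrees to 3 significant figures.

Transfer-ellipse semi-major axis a_t = (r₁ + r₂)/2 = (7460 + 38500)/2 = 22980 km.
The half-period of the transfer ellipse is t = π√(a_t³/μ) = 17334.3 s.
Target angular speed ω₂ = √(μ/r₂³) = 8.35752×10^-5 rad/s.
Angle swept by the target during transfer: ω₂·t = 1.44872 rad = 83.01°.
Arrival is 180° from departure on the ellipse, so φ = 180° − 83.01° = 97.0°.

φ = 97.0°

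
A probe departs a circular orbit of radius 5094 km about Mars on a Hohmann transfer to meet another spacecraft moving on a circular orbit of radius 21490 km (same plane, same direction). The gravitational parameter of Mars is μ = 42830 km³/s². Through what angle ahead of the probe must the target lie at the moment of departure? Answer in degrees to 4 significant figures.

The Hohmann ellipse has a_t = (r₁ + r₂)/2 = 13292 km.
Transfer time t = π√(a_t³/μ) = 23263 s.
Target angular speed ω₂ = √(μ/r₂³) = 6.5693×10^-5 rad/s.
Angle swept by the target during transfer: ω₂·t = 1.5282 rad = 87.56°.
Arrival is 180° from departure on the ellipse, so φ = 180° − 87.56° = 92.44°.

φ = 92.44°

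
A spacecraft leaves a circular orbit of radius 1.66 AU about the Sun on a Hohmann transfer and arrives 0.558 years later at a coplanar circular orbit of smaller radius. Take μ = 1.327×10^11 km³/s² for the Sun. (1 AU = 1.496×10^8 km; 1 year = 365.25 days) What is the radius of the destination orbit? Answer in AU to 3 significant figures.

r₂ = 0.492 AU

In km: r₁ = 1.66 × 1.496×10^8 = 2.48336×10^8 km.
Transfer time t = 0.558 years × 365.25 × 86400 s = 1.76091408×10^7 s, and t = π√(a_t³/μ).
So a_t = (μ t²/π²)^(1/3) = (1.327×10^11 × (1.76091408×10^7)² / π²)^(1/3) = 1.6095×10^8 km.
Since a_t = (r₁ + r₂)/2, r₂ = 2a_t − r₁ = 2×1.6095×10^8 − 2.48336×10^8 = 7.3564×10^7 km.
In AU: r₂ = 7.3564×10^7 / 1.496×10^8 = 0.492 AU.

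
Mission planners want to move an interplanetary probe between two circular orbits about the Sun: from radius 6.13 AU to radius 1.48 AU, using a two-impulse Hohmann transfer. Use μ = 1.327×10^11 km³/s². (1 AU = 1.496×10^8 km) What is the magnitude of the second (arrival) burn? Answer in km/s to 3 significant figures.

In km: r₁ = 6.13 × 1.496×10^8 = 9.17048×10^8 km; r₂ = 1.48 × 1.496×10^8 = 2.21408×10^8 km.
Transfer-ellipse semi-major axis a_t = (r₁ + r₂)/2 = (9.17048×10^8 + 2.21408×10^8)/2 = 5.69228×10^8 km.
On the circular orbit at r = 2.21408×10^8 km, v_c = √(μ/r) = 24.482 km/s.
Transfer-orbit speed at the same r (vis-viva, a = a_t): v_t = √[μ(2/r − 1/a_t)] = 31.074 km/s.
Δv₂ = |v_t − v_c| = |31.074 − 24.482| = 6.592 km/s.

Δv₂ = 6.59 km/s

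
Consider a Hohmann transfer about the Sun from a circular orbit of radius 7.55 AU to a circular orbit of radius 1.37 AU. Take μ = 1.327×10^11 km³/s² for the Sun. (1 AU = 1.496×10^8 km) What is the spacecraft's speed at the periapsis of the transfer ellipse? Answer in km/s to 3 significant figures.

v = 33.1 km/s

In km: r₁ = 7.55 × 1.496×10^8 = 1.12948×10^9 km; r₂ = 1.37 × 1.496×10^8 = 2.04952×10^8 km.
The Hohmann ellipse has a_t = (r₁ + r₂)/2 = 6.67216×10^8 km.
At periapsis, r = 2.04952×10^8 km.
From the vis-viva equation, v = √[μ(2/r − 1/a_t)] = 33.11 km/s.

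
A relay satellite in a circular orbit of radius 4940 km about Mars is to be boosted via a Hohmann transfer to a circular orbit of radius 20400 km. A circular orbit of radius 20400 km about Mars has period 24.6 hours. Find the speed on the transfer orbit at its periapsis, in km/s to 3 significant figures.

From Kepler's third law T² = 4π²r³/μ at r = 20400 km, T = 24.6 hours = 24.6 × 3600 s = 88560 s: μ = 4π²r³/T² = 42734.1 km³/s².
The Hohmann ellipse has a_t = (r₁ + r₂)/2 = 12670 km.
The periapsis of the transfer ellipse is at r = 4940 km.
From the vis-viva equation, v = √[μ(2/r − 1/a_t)] = 3.732 km/s.

v = 3.73 km/s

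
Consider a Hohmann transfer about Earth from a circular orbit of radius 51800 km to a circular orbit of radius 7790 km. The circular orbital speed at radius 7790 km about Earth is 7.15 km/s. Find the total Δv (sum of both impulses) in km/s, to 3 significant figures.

Δv = 3.63 km/s

From the circular-orbit relation v² = μ/r at r = 7790 km: μ = v²r = (7.15)² × 7790 = 3.98244×10^5 km³/s².
The Hohmann ellipse has a_t = (r₁ + r₂)/2 = 29795 km.
Circular speed at r₁: v₁ = √(μ/r₁) = √(3.98244×10^5/51800) = 2.773 km/s.
Transfer-orbit speed at r₁ (vis-viva equation): v_a = √[μ(2/r₁ − 1/a_t)] = 1.418 km/s.
First burn Δv₁ = |v_a − v₁| = 1.355 km/s.
Circular speed at r₂: v₂ = √(μ/r₂) = 7.150 km/s.
Transfer-orbit speed at r₂: v_p = √[μ(2/r₂ − 1/a_t)] = 9.428 km/s.
Second burn Δv₂ = |v₂ − v_p| = 2.278 km/s.
Δv = Δv₁ + Δv₂ = 1.355 + 2.278 = 3.633 km/s.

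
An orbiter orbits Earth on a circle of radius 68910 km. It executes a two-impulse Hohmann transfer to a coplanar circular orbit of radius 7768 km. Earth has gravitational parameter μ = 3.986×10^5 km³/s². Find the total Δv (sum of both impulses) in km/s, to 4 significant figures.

Δv = 3.763 km/s

Semi-major axis of the transfer orbit: a_t = (68910 + 7768)/2 = 38339 km.
Circular speed at r₁: v₁ = √(μ/r₁) = √(3.986×10^5/68910) = 2.4051 km/s.
Transfer-orbit speed at r₁ (vis-viva): v_a = √[μ(2/r₁ − 1/a_t)] = 1.0826 km/s.
First burn Δv₁ = |v_a − v₁| = 1.3225 km/s.
At r₂, v₂ = √(μ/r₂) = 7.1633 km/s.
Transfer-orbit speed at r₂: v_p = √[μ(2/r₂ − 1/a_t)] = 9.6036 km/s.
Second burn Δv₂ = |v₂ − v_p| = 2.4403 km/s.
Δv = Δv₁ + Δv₂ = 1.3225 + 2.4403 = 3.763 km/s.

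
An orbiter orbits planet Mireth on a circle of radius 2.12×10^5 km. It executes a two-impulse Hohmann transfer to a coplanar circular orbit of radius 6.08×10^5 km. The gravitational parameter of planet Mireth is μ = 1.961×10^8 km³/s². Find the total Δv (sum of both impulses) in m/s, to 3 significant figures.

Δv = 11700 m/s

Semi-major axis of the transfer orbit: a_t = (2.120×10^5 + 6.080×10^5)/2 = 4.100×10^5 km.
Circular speed at r₁: v₁ = √(μ/r₁) = √(1.961×10^8/2.120×10^5) = 30.414 km/s.
On the transfer ellipse at r₁, vis-viva gives v_p = √[μ(2/r₁ − 1/a_t)] = 37.037 km/s.
First burn Δv₁ = |v_p − v₁| = 6.623 km/s.
Circular speed at r₂: v₂ = √(μ/r₂) = 17.959 km/s.
Transfer-orbit speed at r₂: v_a = √[μ(2/r₂ − 1/a_t)] = 12.914 km/s.
Second burn Δv₂ = |v₂ − v_a| = 5.045 km/s.
Δv = Δv₁ + Δv₂ = 6.623 + 5.045 = 11.67 km/s.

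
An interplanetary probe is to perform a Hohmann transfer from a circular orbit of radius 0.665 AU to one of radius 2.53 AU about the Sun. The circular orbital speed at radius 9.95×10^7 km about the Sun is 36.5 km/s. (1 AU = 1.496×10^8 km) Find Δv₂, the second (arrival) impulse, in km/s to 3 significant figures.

From the circular-orbit relation v² = μ/r at r = 9.95×10^7 km: μ = v²r = (36.5)² × 9.95×10^7 = 1.32559×10^11 km³/s².
In km: r₁ = 0.665 × 1.496×10^8 = 9.9484×10^7 km; r₂ = 2.53 × 1.496×10^8 = 3.78488×10^8 km.
Transfer-ellipse semi-major axis a_t = (r₁ + r₂)/2 = (9.9484×10^7 + 3.78488×10^8)/2 = 2.38986×10^8 km.
On the circular orbit at r = 3.78488×10^8 km, v_c = √(μ/r) = 18.71 km/s.
Vis-viva on the transfer ellipse at r = 3.78488×10^8 km gives v_t = √[μ(2/r − 1/a_t)] = 12.07 km/s.
Δv₂ = |v_t − v_c| = |12.07 − 18.71| = 6.640 km/s.

Δv₂ = 6.64 km/s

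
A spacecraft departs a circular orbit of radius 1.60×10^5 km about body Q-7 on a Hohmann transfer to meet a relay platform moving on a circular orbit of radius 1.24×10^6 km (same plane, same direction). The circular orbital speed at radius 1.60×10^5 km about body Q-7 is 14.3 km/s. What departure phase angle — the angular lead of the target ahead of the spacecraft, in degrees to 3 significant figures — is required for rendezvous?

From the circular-orbit relation v² = μ/r at r = 1.60×10^5 km: μ = v²r = (14.3)² × 1.60×10^5 = 3.27184×10^7 km³/s².
Transfer-ellipse semi-major axis a_t = (r₁ + r₂)/2 = (1.600×10^5 + 1.240×10^6)/2 = 7.000×10^5 km.
Transfer time t = π√(a_t³/μ) = 3.2166×10^5 s.
Target angular speed ω₂ = √(μ/r₂³) = 4.1425×10^-6 rad/s.
Angle swept by the target during transfer: ω₂·t = 1.3325 rad = 76.35°.
The spacecraft traverses 180° on the transfer ellipse, so the target must lead by 180° − 76.35° = 104°.

φ = 104°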